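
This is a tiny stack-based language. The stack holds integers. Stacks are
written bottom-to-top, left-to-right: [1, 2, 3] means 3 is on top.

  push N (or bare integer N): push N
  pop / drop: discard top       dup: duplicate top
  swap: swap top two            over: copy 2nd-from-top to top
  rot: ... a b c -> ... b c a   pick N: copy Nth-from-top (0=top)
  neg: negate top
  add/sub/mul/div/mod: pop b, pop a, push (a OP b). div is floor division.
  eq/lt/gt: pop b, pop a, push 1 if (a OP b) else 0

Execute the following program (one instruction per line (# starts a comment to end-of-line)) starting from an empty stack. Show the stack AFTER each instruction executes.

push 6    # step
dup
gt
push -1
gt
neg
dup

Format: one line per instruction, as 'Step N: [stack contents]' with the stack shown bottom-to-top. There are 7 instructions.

Step 1: [6]
Step 2: [6, 6]
Step 3: [0]
Step 4: [0, -1]
Step 5: [1]
Step 6: [-1]
Step 7: [-1, -1]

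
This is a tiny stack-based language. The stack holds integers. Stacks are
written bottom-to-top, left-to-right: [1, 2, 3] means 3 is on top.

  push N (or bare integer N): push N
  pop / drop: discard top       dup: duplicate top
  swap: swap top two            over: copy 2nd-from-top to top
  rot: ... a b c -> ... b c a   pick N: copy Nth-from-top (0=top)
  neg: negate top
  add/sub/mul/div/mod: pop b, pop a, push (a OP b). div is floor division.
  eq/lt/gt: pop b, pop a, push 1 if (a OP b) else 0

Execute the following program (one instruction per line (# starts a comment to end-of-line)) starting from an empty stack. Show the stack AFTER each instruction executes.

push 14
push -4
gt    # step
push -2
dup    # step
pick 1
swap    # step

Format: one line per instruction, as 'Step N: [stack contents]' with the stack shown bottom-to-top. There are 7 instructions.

Step 1: [14]
Step 2: [14, -4]
Step 3: [1]
Step 4: [1, -2]
Step 5: [1, -2, -2]
Step 6: [1, -2, -2, -2]
Step 7: [1, -2, -2, -2]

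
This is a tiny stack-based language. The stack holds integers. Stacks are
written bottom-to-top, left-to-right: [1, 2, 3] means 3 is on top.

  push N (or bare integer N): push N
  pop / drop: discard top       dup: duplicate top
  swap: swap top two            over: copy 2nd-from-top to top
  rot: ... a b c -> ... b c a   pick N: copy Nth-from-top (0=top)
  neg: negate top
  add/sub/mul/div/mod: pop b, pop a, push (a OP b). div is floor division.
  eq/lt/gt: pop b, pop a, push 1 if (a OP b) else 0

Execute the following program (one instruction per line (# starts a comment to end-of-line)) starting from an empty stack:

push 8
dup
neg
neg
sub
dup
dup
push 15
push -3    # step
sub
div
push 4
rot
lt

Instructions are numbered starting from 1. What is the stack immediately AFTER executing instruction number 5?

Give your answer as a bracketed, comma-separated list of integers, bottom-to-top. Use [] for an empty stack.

Step 1 ('push 8'): [8]
Step 2 ('dup'): [8, 8]
Step 3 ('neg'): [8, -8]
Step 4 ('neg'): [8, 8]
Step 5 ('sub'): [0]

Answer: [0]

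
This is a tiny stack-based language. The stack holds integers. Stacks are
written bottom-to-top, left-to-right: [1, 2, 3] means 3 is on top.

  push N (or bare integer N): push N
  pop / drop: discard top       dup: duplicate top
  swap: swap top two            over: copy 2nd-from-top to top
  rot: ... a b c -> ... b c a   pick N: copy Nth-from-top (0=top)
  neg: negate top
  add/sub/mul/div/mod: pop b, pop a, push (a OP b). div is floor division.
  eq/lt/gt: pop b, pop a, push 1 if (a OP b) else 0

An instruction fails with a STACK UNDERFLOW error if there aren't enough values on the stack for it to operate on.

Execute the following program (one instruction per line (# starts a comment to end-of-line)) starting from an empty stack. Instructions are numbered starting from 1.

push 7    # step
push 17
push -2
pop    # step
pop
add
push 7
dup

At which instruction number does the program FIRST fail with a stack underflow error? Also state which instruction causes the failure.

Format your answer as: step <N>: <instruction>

Step 1 ('push 7'): stack = [7], depth = 1
Step 2 ('push 17'): stack = [7, 17], depth = 2
Step 3 ('push -2'): stack = [7, 17, -2], depth = 3
Step 4 ('pop'): stack = [7, 17], depth = 2
Step 5 ('pop'): stack = [7], depth = 1
Step 6 ('add'): needs 2 value(s) but depth is 1 — STACK UNDERFLOW

Answer: step 6: add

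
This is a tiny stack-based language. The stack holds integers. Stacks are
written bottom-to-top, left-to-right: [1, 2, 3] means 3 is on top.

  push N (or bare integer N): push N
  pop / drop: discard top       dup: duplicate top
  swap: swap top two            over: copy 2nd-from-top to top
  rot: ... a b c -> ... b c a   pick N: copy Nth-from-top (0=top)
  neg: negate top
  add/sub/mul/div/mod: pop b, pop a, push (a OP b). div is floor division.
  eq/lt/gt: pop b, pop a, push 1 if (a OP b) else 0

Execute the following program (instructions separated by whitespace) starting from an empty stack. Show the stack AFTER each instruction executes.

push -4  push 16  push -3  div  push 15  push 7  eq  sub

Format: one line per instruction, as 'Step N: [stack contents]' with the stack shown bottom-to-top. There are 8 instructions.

Step 1: [-4]
Step 2: [-4, 16]
Step 3: [-4, 16, -3]
Step 4: [-4, -6]
Step 5: [-4, -6, 15]
Step 6: [-4, -6, 15, 7]
Step 7: [-4, -6, 0]
Step 8: [-4, -6]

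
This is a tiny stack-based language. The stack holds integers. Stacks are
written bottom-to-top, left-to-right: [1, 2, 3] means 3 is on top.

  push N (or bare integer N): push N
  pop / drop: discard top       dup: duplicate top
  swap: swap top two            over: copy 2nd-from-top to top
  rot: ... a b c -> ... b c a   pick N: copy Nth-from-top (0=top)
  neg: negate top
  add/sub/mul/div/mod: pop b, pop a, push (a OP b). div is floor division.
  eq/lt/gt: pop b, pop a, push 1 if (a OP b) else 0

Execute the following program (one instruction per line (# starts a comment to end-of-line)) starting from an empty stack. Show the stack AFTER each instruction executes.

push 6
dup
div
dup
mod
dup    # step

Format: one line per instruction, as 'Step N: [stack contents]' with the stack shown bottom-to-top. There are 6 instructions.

Step 1: [6]
Step 2: [6, 6]
Step 3: [1]
Step 4: [1, 1]
Step 5: [0]
Step 6: [0, 0]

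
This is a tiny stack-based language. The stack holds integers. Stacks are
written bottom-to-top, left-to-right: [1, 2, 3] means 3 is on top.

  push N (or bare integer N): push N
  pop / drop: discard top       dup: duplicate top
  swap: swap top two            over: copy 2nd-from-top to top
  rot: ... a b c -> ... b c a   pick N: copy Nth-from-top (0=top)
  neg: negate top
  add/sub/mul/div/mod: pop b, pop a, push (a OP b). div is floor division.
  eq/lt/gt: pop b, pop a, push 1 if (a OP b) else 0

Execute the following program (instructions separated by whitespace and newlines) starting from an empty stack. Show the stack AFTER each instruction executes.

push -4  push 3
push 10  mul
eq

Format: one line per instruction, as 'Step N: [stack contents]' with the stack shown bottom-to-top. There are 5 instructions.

Step 1: [-4]
Step 2: [-4, 3]
Step 3: [-4, 3, 10]
Step 4: [-4, 30]
Step 5: [0]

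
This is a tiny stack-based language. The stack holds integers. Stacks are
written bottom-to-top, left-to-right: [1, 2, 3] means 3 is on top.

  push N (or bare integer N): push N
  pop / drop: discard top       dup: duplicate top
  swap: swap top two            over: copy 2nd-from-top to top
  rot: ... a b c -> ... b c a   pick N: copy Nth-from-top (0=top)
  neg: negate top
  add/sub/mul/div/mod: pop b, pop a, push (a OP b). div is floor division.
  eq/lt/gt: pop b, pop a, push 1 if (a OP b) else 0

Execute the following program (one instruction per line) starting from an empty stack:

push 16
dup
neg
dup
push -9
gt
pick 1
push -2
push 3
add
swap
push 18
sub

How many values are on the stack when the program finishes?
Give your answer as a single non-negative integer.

Answer: 5

Derivation:
After 'push 16': stack = [16] (depth 1)
After 'dup': stack = [16, 16] (depth 2)
After 'neg': stack = [16, -16] (depth 2)
After 'dup': stack = [16, -16, -16] (depth 3)
After 'push -9': stack = [16, -16, -16, -9] (depth 4)
After 'gt': stack = [16, -16, 0] (depth 3)
After 'pick 1': stack = [16, -16, 0, -16] (depth 4)
After 'push -2': stack = [16, -16, 0, -16, -2] (depth 5)
After 'push 3': stack = [16, -16, 0, -16, -2, 3] (depth 6)
After 'add': stack = [16, -16, 0, -16, 1] (depth 5)
After 'swap': stack = [16, -16, 0, 1, -16] (depth 5)
After 'push 18': stack = [16, -16, 0, 1, -16, 18] (depth 6)
After 'sub': stack = [16, -16, 0, 1, -34] (depth 5)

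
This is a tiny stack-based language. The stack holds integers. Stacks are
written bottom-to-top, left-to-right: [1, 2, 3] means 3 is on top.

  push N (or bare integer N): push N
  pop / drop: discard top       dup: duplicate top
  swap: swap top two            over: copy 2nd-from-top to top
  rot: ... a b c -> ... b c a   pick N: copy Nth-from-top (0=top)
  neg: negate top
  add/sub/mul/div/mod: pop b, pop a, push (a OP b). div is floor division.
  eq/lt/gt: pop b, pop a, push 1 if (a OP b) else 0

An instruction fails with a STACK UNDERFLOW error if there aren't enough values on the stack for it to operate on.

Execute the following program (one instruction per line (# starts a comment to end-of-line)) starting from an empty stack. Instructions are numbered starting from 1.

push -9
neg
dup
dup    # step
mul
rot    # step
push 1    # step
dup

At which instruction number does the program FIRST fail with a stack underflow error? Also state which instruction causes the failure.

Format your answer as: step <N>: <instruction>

Answer: step 6: rot

Derivation:
Step 1 ('push -9'): stack = [-9], depth = 1
Step 2 ('neg'): stack = [9], depth = 1
Step 3 ('dup'): stack = [9, 9], depth = 2
Step 4 ('dup'): stack = [9, 9, 9], depth = 3
Step 5 ('mul'): stack = [9, 81], depth = 2
Step 6 ('rot'): needs 3 value(s) but depth is 2 — STACK UNDERFLOW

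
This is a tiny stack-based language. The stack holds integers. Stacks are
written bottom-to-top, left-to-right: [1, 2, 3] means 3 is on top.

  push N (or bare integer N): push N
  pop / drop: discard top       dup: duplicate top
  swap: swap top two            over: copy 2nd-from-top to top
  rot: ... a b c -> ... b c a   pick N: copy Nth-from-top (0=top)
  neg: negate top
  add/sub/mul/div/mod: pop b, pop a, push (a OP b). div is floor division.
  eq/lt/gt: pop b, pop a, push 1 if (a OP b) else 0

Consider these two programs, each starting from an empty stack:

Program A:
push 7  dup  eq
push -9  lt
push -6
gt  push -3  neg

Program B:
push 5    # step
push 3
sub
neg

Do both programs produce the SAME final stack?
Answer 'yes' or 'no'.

Program A trace:
  After 'push 7': [7]
  After 'dup': [7, 7]
  After 'eq': [1]
  After 'push -9': [1, -9]
  After 'lt': [0]
  After 'push -6': [0, -6]
  After 'gt': [1]
  After 'push -3': [1, -3]
  After 'neg': [1, 3]
Program A final stack: [1, 3]

Program B trace:
  After 'push 5': [5]
  After 'push 3': [5, 3]
  After 'sub': [2]
  After 'neg': [-2]
Program B final stack: [-2]
Same: no

Answer: no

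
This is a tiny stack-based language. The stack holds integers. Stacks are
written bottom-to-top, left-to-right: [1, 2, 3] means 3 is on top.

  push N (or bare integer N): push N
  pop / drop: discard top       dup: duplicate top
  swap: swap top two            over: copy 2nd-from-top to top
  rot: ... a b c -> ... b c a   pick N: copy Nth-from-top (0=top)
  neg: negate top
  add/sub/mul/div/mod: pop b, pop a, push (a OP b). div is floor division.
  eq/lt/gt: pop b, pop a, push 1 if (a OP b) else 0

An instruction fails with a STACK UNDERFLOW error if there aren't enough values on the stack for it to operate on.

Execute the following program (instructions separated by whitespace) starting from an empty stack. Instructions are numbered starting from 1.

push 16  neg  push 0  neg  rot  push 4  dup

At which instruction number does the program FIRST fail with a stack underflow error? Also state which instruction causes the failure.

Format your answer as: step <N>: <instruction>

Step 1 ('push 16'): stack = [16], depth = 1
Step 2 ('neg'): stack = [-16], depth = 1
Step 3 ('push 0'): stack = [-16, 0], depth = 2
Step 4 ('neg'): stack = [-16, 0], depth = 2
Step 5 ('rot'): needs 3 value(s) but depth is 2 — STACK UNDERFLOW

Answer: step 5: rot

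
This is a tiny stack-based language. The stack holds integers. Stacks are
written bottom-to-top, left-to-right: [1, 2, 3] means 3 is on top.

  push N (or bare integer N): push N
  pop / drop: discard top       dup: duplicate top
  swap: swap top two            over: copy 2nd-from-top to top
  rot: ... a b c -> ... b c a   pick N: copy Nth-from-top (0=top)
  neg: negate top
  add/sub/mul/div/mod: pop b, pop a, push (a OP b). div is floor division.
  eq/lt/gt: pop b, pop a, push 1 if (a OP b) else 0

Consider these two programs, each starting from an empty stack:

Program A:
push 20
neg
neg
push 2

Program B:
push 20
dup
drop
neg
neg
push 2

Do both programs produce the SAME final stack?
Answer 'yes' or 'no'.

Answer: yes

Derivation:
Program A trace:
  After 'push 20': [20]
  After 'neg': [-20]
  After 'neg': [20]
  After 'push 2': [20, 2]
Program A final stack: [20, 2]

Program B trace:
  After 'push 20': [20]
  After 'dup': [20, 20]
  After 'drop': [20]
  After 'neg': [-20]
  After 'neg': [20]
  After 'push 2': [20, 2]
Program B final stack: [20, 2]
Same: yes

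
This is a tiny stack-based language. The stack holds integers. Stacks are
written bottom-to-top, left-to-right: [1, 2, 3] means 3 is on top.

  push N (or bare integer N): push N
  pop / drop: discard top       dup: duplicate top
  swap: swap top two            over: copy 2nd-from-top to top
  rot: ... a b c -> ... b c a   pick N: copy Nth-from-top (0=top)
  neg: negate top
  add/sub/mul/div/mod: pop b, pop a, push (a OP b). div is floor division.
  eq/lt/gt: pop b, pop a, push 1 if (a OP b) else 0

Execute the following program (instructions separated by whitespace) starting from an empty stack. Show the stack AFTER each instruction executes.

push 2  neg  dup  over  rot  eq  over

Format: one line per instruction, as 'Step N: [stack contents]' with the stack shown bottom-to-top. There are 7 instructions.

Step 1: [2]
Step 2: [-2]
Step 3: [-2, -2]
Step 4: [-2, -2, -2]
Step 5: [-2, -2, -2]
Step 6: [-2, 1]
Step 7: [-2, 1, -2]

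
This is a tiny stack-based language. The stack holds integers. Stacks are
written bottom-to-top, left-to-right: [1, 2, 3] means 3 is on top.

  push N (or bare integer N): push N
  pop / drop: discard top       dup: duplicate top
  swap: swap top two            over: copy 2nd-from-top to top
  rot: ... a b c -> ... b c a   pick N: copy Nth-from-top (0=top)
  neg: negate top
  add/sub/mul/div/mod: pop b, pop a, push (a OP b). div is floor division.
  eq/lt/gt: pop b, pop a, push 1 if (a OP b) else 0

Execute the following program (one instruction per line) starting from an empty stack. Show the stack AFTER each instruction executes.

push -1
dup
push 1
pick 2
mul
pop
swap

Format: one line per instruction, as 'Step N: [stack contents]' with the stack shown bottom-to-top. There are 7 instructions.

Step 1: [-1]
Step 2: [-1, -1]
Step 3: [-1, -1, 1]
Step 4: [-1, -1, 1, -1]
Step 5: [-1, -1, -1]
Step 6: [-1, -1]
Step 7: [-1, -1]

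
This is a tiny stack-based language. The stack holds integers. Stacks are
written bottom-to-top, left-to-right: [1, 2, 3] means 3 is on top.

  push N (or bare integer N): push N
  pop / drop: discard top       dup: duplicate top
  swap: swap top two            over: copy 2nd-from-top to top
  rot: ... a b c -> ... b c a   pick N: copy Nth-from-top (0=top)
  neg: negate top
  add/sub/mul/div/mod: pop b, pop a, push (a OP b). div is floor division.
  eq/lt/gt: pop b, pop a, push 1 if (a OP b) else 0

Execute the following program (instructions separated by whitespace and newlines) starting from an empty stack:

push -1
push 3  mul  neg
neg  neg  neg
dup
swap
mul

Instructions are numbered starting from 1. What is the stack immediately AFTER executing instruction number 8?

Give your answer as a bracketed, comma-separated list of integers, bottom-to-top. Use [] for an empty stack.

Answer: [-3, -3]

Derivation:
Step 1 ('push -1'): [-1]
Step 2 ('push 3'): [-1, 3]
Step 3 ('mul'): [-3]
Step 4 ('neg'): [3]
Step 5 ('neg'): [-3]
Step 6 ('neg'): [3]
Step 7 ('neg'): [-3]
Step 8 ('dup'): [-3, -3]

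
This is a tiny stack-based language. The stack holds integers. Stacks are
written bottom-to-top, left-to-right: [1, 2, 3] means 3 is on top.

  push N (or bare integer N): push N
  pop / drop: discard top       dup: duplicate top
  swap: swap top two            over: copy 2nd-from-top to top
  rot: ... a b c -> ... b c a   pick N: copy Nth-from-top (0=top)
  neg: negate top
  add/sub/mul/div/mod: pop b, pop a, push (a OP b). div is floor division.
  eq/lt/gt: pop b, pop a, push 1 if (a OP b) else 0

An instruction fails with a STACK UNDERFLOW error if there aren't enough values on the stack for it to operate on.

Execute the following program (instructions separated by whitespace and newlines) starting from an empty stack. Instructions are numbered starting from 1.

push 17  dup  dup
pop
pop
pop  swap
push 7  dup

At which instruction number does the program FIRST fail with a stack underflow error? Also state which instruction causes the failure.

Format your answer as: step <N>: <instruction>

Step 1 ('push 17'): stack = [17], depth = 1
Step 2 ('dup'): stack = [17, 17], depth = 2
Step 3 ('dup'): stack = [17, 17, 17], depth = 3
Step 4 ('pop'): stack = [17, 17], depth = 2
Step 5 ('pop'): stack = [17], depth = 1
Step 6 ('pop'): stack = [], depth = 0
Step 7 ('swap'): needs 2 value(s) but depth is 0 — STACK UNDERFLOW

Answer: step 7: swap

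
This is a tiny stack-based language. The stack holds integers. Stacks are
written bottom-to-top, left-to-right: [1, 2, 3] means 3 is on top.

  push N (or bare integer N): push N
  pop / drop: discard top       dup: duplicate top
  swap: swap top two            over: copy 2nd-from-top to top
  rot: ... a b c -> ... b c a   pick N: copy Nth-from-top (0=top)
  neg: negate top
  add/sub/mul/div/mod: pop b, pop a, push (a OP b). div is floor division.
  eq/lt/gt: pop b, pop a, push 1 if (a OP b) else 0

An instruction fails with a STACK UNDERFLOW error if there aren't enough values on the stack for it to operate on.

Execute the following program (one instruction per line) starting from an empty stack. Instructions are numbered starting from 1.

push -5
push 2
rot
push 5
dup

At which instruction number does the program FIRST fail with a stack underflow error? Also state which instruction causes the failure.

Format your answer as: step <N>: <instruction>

Step 1 ('push -5'): stack = [-5], depth = 1
Step 2 ('push 2'): stack = [-5, 2], depth = 2
Step 3 ('rot'): needs 3 value(s) but depth is 2 — STACK UNDERFLOW

Answer: step 3: rot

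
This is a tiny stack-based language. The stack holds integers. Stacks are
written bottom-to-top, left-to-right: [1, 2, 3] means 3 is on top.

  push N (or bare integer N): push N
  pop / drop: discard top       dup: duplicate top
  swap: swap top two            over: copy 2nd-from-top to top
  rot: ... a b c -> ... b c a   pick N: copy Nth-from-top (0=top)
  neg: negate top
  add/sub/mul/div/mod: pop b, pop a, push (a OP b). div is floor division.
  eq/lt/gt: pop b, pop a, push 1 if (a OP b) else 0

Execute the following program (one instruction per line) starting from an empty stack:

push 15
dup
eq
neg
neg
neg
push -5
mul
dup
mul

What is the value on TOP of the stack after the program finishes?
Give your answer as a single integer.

Answer: 25

Derivation:
After 'push 15': [15]
After 'dup': [15, 15]
After 'eq': [1]
After 'neg': [-1]
After 'neg': [1]
After 'neg': [-1]
After 'push -5': [-1, -5]
After 'mul': [5]
After 'dup': [5, 5]
After 'mul': [25]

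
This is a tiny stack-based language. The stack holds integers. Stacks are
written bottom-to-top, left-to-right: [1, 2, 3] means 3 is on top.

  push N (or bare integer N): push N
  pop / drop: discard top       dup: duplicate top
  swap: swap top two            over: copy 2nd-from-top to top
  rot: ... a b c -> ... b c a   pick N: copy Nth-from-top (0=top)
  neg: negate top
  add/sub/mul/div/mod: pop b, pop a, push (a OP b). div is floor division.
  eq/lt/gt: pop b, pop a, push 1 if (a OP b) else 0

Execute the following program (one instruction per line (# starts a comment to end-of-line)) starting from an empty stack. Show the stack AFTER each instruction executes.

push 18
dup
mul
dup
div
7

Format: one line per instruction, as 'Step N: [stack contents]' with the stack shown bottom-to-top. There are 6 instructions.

Step 1: [18]
Step 2: [18, 18]
Step 3: [324]
Step 4: [324, 324]
Step 5: [1]
Step 6: [1, 7]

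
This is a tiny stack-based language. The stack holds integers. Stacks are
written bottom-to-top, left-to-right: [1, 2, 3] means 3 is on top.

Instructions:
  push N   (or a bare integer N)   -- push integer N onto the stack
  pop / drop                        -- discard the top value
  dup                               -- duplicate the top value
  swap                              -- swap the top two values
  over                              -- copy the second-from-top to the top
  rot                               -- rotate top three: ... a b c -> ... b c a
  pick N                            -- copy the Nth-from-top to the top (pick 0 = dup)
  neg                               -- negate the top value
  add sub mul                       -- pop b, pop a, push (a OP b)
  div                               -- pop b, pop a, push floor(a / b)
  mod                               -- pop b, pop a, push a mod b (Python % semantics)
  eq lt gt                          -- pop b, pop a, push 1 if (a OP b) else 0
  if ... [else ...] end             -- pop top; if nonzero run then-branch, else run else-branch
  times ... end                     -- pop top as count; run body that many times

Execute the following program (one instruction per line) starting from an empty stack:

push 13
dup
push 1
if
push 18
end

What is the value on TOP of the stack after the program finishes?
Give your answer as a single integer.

After 'push 13': [13]
After 'dup': [13, 13]
After 'push 1': [13, 13, 1]
After 'if': [13, 13]
After 'push 18': [13, 13, 18]

Answer: 18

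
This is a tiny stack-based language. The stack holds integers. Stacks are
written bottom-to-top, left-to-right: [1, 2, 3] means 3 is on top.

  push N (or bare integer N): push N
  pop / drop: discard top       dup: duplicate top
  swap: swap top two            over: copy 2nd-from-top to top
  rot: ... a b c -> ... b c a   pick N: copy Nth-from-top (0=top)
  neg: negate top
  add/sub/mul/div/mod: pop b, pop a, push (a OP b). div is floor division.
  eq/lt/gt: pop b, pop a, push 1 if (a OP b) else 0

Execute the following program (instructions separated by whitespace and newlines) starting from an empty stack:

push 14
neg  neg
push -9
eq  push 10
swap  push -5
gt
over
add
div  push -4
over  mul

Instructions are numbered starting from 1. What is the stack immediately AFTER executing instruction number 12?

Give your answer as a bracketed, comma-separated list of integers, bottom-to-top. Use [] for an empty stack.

Step 1 ('push 14'): [14]
Step 2 ('neg'): [-14]
Step 3 ('neg'): [14]
Step 4 ('push -9'): [14, -9]
Step 5 ('eq'): [0]
Step 6 ('push 10'): [0, 10]
Step 7 ('swap'): [10, 0]
Step 8 ('push -5'): [10, 0, -5]
Step 9 ('gt'): [10, 1]
Step 10 ('over'): [10, 1, 10]
Step 11 ('add'): [10, 11]
Step 12 ('div'): [0]

Answer: [0]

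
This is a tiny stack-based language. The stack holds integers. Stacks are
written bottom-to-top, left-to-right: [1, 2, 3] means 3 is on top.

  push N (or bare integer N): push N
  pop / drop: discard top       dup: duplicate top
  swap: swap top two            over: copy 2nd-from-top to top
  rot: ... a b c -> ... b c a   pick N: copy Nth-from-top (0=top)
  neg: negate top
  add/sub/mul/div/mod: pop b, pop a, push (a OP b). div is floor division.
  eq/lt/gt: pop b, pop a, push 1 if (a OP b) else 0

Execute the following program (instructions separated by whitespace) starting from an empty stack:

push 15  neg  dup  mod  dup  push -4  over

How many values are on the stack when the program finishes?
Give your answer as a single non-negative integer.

After 'push 15': stack = [15] (depth 1)
After 'neg': stack = [-15] (depth 1)
After 'dup': stack = [-15, -15] (depth 2)
After 'mod': stack = [0] (depth 1)
After 'dup': stack = [0, 0] (depth 2)
After 'push -4': stack = [0, 0, -4] (depth 3)
After 'over': stack = [0, 0, -4, 0] (depth 4)

Answer: 4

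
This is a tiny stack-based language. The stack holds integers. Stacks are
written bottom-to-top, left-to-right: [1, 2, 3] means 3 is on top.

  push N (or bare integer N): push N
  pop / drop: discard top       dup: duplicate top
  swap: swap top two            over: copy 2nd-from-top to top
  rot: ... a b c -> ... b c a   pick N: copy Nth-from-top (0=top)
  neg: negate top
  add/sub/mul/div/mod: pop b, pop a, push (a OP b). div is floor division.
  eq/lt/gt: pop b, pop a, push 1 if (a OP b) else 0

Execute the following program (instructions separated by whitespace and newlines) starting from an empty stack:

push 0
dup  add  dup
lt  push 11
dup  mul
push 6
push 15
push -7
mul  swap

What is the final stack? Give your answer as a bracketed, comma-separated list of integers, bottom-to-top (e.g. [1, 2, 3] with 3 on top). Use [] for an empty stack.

After 'push 0': [0]
After 'dup': [0, 0]
After 'add': [0]
After 'dup': [0, 0]
After 'lt': [0]
After 'push 11': [0, 11]
After 'dup': [0, 11, 11]
After 'mul': [0, 121]
After 'push 6': [0, 121, 6]
After 'push 15': [0, 121, 6, 15]
After 'push -7': [0, 121, 6, 15, -7]
After 'mul': [0, 121, 6, -105]
After 'swap': [0, 121, -105, 6]

Answer: [0, 121, -105, 6]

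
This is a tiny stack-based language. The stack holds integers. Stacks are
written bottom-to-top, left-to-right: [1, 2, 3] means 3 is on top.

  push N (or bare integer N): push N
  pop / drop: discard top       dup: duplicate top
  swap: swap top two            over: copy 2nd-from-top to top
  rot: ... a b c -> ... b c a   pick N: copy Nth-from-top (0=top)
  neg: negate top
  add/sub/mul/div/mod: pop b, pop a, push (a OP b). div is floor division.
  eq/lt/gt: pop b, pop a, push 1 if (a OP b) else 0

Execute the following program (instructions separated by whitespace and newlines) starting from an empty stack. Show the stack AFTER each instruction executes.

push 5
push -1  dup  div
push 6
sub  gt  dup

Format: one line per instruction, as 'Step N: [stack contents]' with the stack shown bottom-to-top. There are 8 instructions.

Step 1: [5]
Step 2: [5, -1]
Step 3: [5, -1, -1]
Step 4: [5, 1]
Step 5: [5, 1, 6]
Step 6: [5, -5]
Step 7: [1]
Step 8: [1, 1]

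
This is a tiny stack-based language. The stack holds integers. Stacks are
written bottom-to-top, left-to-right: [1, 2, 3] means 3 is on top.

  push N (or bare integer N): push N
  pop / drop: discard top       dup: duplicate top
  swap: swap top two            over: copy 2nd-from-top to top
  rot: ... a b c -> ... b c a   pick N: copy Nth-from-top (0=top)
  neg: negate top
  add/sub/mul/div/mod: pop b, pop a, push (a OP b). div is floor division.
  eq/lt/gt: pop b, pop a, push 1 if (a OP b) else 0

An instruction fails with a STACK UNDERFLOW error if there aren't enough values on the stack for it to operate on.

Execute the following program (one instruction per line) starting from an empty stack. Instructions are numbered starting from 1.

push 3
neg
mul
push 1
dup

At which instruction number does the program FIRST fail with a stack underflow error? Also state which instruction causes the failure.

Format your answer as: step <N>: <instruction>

Step 1 ('push 3'): stack = [3], depth = 1
Step 2 ('neg'): stack = [-3], depth = 1
Step 3 ('mul'): needs 2 value(s) but depth is 1 — STACK UNDERFLOW

Answer: step 3: mul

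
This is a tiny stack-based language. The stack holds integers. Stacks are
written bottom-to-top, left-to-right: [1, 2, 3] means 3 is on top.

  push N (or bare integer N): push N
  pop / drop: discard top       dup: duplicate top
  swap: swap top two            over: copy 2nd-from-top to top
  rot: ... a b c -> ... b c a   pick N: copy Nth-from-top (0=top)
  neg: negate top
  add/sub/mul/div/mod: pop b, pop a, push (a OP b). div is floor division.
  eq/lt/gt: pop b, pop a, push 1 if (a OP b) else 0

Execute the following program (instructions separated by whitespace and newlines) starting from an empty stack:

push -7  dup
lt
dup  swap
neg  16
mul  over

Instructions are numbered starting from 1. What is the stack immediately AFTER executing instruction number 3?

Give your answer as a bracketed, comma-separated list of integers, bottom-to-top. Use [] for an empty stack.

Answer: [0]

Derivation:
Step 1 ('push -7'): [-7]
Step 2 ('dup'): [-7, -7]
Step 3 ('lt'): [0]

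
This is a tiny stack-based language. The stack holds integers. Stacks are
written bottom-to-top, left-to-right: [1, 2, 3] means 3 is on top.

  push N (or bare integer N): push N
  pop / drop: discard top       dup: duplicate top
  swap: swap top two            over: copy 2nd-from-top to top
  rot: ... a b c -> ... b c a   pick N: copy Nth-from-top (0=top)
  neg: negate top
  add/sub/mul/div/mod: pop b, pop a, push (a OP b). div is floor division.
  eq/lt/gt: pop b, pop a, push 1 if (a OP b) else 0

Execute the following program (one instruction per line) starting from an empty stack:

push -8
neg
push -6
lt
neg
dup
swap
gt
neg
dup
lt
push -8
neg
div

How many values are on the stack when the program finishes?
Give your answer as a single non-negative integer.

After 'push -8': stack = [-8] (depth 1)
After 'neg': stack = [8] (depth 1)
After 'push -6': stack = [8, -6] (depth 2)
After 'lt': stack = [0] (depth 1)
After 'neg': stack = [0] (depth 1)
After 'dup': stack = [0, 0] (depth 2)
After 'swap': stack = [0, 0] (depth 2)
After 'gt': stack = [0] (depth 1)
After 'neg': stack = [0] (depth 1)
After 'dup': stack = [0, 0] (depth 2)
After 'lt': stack = [0] (depth 1)
After 'push -8': stack = [0, -8] (depth 2)
After 'neg': stack = [0, 8] (depth 2)
After 'div': stack = [0] (depth 1)

Answer: 1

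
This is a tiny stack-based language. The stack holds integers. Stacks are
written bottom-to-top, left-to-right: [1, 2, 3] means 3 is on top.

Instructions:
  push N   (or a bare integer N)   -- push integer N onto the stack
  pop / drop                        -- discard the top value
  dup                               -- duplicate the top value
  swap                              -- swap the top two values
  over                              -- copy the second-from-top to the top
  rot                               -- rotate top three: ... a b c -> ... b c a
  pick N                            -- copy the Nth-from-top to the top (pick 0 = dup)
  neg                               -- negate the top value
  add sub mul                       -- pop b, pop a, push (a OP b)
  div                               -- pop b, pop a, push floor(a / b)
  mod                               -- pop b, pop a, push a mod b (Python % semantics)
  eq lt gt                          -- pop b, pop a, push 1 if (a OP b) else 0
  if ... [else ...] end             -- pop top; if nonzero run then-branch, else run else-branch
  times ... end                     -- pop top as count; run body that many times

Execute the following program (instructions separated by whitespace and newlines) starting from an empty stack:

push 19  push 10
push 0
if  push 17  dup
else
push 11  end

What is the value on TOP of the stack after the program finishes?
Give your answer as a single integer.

After 'push 19': [19]
After 'push 10': [19, 10]
After 'push 0': [19, 10, 0]
After 'if': [19, 10]
After 'push 11': [19, 10, 11]

Answer: 11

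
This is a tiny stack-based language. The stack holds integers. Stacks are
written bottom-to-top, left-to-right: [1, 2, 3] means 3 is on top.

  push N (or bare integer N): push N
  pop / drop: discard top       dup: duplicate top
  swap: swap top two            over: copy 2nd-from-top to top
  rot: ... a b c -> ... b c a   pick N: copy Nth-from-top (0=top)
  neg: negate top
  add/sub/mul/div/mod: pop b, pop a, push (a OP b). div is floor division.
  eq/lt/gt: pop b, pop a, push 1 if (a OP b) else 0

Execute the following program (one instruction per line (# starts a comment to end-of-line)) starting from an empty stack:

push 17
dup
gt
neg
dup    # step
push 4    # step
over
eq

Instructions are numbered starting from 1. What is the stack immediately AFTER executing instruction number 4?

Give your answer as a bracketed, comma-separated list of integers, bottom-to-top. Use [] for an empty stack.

Step 1 ('push 17'): [17]
Step 2 ('dup'): [17, 17]
Step 3 ('gt'): [0]
Step 4 ('neg'): [0]

Answer: [0]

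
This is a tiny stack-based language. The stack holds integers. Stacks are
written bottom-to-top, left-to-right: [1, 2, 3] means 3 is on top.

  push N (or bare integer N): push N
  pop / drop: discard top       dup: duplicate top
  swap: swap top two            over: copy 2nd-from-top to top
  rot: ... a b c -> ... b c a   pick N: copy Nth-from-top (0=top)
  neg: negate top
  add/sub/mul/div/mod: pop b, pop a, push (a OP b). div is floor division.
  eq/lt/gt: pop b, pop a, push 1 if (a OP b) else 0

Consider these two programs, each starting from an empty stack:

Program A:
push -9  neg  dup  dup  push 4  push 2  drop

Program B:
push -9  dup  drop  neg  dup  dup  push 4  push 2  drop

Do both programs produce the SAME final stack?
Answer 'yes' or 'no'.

Program A trace:
  After 'push -9': [-9]
  After 'neg': [9]
  After 'dup': [9, 9]
  After 'dup': [9, 9, 9]
  After 'push 4': [9, 9, 9, 4]
  After 'push 2': [9, 9, 9, 4, 2]
  After 'drop': [9, 9, 9, 4]
Program A final stack: [9, 9, 9, 4]

Program B trace:
  After 'push -9': [-9]
  After 'dup': [-9, -9]
  After 'drop': [-9]
  After 'neg': [9]
  After 'dup': [9, 9]
  After 'dup': [9, 9, 9]
  After 'push 4': [9, 9, 9, 4]
  After 'push 2': [9, 9, 9, 4, 2]
  After 'drop': [9, 9, 9, 4]
Program B final stack: [9, 9, 9, 4]
Same: yes

Answer: yes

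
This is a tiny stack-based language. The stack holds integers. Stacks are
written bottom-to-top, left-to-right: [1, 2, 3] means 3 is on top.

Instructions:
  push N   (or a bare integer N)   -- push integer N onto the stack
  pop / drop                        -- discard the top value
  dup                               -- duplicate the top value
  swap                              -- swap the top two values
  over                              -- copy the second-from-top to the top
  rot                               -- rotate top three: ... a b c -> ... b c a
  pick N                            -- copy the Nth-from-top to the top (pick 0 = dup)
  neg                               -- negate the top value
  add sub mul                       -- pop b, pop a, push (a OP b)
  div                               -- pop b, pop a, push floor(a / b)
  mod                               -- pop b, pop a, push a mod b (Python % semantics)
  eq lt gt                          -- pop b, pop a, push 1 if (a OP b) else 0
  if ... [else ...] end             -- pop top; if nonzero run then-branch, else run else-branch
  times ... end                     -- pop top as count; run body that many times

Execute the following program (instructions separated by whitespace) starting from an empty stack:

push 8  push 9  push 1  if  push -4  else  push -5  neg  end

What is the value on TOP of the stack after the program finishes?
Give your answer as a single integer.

Answer: -4

Derivation:
After 'push 8': [8]
After 'push 9': [8, 9]
After 'push 1': [8, 9, 1]
After 'if': [8, 9]
After 'push -4': [8, 9, -4]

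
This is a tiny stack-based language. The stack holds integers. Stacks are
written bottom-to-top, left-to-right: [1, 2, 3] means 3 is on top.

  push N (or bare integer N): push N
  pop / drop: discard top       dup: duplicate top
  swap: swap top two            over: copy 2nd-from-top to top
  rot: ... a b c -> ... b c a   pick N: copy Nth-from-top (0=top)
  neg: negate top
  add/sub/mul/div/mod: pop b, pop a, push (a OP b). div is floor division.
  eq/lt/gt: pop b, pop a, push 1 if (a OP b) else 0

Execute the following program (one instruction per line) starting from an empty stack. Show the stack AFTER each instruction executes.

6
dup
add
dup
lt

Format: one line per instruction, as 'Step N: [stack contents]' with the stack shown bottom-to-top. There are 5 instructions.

Step 1: [6]
Step 2: [6, 6]
Step 3: [12]
Step 4: [12, 12]
Step 5: [0]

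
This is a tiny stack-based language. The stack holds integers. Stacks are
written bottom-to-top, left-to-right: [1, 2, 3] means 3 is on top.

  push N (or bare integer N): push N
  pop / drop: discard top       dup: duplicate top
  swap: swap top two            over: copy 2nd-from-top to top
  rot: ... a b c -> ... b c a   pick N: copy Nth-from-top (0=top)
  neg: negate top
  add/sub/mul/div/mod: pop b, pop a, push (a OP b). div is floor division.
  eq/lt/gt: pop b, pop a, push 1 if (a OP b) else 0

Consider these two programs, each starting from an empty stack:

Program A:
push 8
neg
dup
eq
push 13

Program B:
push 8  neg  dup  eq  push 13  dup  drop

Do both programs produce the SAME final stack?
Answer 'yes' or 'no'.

Answer: yes

Derivation:
Program A trace:
  After 'push 8': [8]
  After 'neg': [-8]
  After 'dup': [-8, -8]
  After 'eq': [1]
  After 'push 13': [1, 13]
Program A final stack: [1, 13]

Program B trace:
  After 'push 8': [8]
  After 'neg': [-8]
  After 'dup': [-8, -8]
  After 'eq': [1]
  After 'push 13': [1, 13]
  After 'dup': [1, 13, 13]
  After 'drop': [1, 13]
Program B final stack: [1, 13]
Same: yes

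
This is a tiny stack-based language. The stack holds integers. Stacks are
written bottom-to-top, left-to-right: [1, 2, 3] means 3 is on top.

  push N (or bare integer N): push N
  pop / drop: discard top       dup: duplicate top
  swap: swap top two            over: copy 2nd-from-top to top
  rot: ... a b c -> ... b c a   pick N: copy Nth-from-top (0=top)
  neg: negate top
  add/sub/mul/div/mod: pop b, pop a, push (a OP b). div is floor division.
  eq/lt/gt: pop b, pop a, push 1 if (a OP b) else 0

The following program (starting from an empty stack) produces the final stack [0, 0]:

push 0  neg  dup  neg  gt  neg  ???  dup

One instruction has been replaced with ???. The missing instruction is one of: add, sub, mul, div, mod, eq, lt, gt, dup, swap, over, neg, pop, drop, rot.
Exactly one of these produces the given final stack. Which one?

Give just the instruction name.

Stack before ???: [0]
Stack after ???:  [0]
The instruction that transforms [0] -> [0] is: neg

Answer: neg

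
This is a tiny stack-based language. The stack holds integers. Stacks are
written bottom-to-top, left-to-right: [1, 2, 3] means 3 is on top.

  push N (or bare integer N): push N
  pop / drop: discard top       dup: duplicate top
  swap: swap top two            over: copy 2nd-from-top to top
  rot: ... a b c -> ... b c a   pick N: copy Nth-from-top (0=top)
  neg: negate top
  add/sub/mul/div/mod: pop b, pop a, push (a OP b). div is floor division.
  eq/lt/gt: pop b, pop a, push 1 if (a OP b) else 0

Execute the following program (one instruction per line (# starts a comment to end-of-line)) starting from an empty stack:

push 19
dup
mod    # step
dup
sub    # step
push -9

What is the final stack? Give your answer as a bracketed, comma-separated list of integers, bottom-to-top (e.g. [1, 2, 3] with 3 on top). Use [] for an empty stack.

Answer: [0, -9]

Derivation:
After 'push 19': [19]
After 'dup': [19, 19]
After 'mod': [0]
After 'dup': [0, 0]
After 'sub': [0]
After 'push -9': [0, -9]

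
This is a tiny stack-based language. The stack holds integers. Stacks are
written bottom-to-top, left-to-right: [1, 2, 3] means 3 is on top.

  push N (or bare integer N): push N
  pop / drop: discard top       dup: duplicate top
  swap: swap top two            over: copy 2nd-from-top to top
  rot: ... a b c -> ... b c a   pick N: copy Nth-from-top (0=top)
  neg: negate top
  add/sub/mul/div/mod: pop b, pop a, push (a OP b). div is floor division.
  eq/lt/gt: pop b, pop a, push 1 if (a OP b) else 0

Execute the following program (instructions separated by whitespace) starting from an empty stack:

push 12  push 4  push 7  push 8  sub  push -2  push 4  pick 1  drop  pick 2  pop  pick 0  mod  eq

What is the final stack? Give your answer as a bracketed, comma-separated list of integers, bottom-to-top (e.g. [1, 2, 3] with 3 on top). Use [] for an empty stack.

Answer: [12, 4, -1, 0]

Derivation:
After 'push 12': [12]
After 'push 4': [12, 4]
After 'push 7': [12, 4, 7]
After 'push 8': [12, 4, 7, 8]
After 'sub': [12, 4, -1]
After 'push -2': [12, 4, -1, -2]
After 'push 4': [12, 4, -1, -2, 4]
After 'pick 1': [12, 4, -1, -2, 4, -2]
After 'drop': [12, 4, -1, -2, 4]
After 'pick 2': [12, 4, -1, -2, 4, -1]
After 'pop': [12, 4, -1, -2, 4]
After 'pick 0': [12, 4, -1, -2, 4, 4]
After 'mod': [12, 4, -1, -2, 0]
After 'eq': [12, 4, -1, 0]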